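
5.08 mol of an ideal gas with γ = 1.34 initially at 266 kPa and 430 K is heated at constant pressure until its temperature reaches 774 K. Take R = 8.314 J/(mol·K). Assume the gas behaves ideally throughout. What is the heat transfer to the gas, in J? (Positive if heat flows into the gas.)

57300 J

V₁ = nRT₁/P₁ = 5.08×8.314×430/266 = 68.3 L.
Isobaric: P stays 266 kPa; V/T = const ⇒ T₂ = 774 K, V₂ = 123 L.
W = PΔV = 266×(123−68.3) kPa·L = 14500 J.
ΔU = nCvΔT = 5.08×24.5×(774−430) = 42700 J.
Q = ΔU + W = nCpΔT = 57300 J.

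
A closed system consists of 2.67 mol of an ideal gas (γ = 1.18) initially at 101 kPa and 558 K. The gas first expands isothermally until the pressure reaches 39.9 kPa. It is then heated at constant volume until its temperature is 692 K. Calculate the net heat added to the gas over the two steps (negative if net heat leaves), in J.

V₁ = nRT₁/P₁ = 2.67×8.314×558/101 = 123 L.
Step 1 — Isothermal: T stays 558 K; PV = const ⇒ V₂ = 310 L, P₂ = 39.9 kPa.
ΔU = 0 (ideal gas, T constant).
W = nRT ln(V₂/V₁) = 2.67×8.314×558×ln(2.53) = 11500 J.
Q = ΔU + W = 11500 J.
State after step 1: P = 39.9 kPa, V = 310 L, T = 558 K.
Step 2 — Isochoric: V stays 310 L; P/T = const ⇒ T₂ = 692 K, P₂ = 49.5 kPa.
W = 0 (no volume change).
ΔU = nCvΔT = 2.67×46.2×(692−558) = 16500 J.
Q = ΔU = 16500 J.
Net over both steps: W = 11500 J, Q = 28000 J, ΔU = 16500 J.

28000 J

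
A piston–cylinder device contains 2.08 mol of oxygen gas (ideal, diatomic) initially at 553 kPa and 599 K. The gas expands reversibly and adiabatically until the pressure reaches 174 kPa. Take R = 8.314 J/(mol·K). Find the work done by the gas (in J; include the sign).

7290 J

V₁ = nRT₁/P₁ = 2.08×8.314×599/553 = 18.7 L.
Adiabatic: T₂/T₁ = (P₂/P₁)^((γ−1)/γ) ⇒ T₂ = 599×(0.315)^0.286 = 430 K; V₂ = 42.8 L.
ΔU = nCvΔT = 2.08×20.8×(430−599) = -7290 J.
Q = 0 for an adiabatic process, so W = −ΔU = 7290 J.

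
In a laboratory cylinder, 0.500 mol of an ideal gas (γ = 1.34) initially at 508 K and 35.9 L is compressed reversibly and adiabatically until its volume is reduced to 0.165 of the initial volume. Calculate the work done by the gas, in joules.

-5250 J

P₁ = nRT₁/V₁ = 0.500×8.314×508/35.9 = 58.8 kPa.
Adiabatic: TV^(γ−1) = const ⇒ T₂ = 508×(6.06)^0.340 = 937 K; PV^γ = const ⇒ P₂ = 658 kPa.
ΔU = nCvΔT = 0.500×24.5×(937−508) = 5250 J.
Q = 0 for an adiabatic process, so W = −ΔU = -5250 J.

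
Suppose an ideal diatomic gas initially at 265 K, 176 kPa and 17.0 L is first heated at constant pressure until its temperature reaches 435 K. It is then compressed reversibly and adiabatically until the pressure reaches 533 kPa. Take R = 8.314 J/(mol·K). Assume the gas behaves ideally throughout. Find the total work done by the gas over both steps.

-2650 J

n = P₁V₁/(RT₁) = 176×17.0/(8.314×265) = 1.36 mol.
Step 1 — Isobaric: P stays 176 kPa; V/T = const ⇒ T₂ = 435 K, V₂ = 27.9 L.
W = PΔV = 176×(27.9−17.0) kPa·L = 1920 J.
ΔU = nCvΔT = 1.36×20.8×(435−265) = 4800 J.
Q = ΔU + W = nCpΔT = 6720 J.
State after step 1: P = 176 kPa, V = 27.9 L, T = 435 K.
Step 2 — Adiabatic: T₂/T₁ = (P₂/P₁)^((γ−1)/γ) ⇒ T₂ = 435×(3.03)^0.286 = 597 K; V₂ = 12.6 L.
ΔU = nCvΔT = 1.36×20.8×(597−435) = 4570 J.
Q = 0 for an adiabatic process, so W = −ΔU = -4570 J.
Net over both steps: W = -2650 J, Q = 6720 J, ΔU = 9370 J.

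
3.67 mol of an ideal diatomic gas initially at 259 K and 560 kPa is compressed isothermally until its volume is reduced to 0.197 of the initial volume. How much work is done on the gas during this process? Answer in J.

V₁ = nRT₁/P₁ = 3.67×8.314×259/560 = 14.1 L.
Isothermal: T stays 259 K; PV = const ⇒ V₂ = 2.78 L, P₂ = 2840 kPa.
W = nRT ln(V₂/V₁) = 3.67×8.314×259×ln(0.197) = -12800 J.
Work done on the gas = −W_by = 12800 J.

12800 J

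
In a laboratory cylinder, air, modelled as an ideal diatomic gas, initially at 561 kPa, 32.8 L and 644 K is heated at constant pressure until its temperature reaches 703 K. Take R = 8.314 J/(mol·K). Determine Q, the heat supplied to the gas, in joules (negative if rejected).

5900 J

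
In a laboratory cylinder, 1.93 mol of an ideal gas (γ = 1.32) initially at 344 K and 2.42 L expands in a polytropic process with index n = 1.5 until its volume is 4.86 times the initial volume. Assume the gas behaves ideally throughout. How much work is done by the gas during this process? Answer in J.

P₁ = nRT₁/V₁ = 1.93×8.314×344/2.42 = 2280 kPa.
Polytropic n=1.5: T₂ = T₁(V₁/V₂)^(n−1) = 344×(0.206)^0.50 = 156 K; P₂ = P₁(V₁/V₂)^n = 213 kPa.
W = (P₁V₁−P₂V₂)/(n−1) = (2280×2.42−213×11.8)/0.50 = 6030 J.

6030 J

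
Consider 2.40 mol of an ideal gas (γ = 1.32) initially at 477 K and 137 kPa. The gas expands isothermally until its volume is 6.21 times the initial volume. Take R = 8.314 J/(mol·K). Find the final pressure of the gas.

22.1 kPa

V₁ = nRT₁/P₁ = 2.40×8.314×477/137 = 69.5 L.
Isothermal: T stays 477 K; PV = const ⇒ V₂ = 431 L, P₂ = 22.1 kPa.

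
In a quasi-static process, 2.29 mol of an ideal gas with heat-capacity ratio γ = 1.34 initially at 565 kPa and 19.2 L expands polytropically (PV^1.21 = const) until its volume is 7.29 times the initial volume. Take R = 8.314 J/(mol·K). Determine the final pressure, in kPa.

51.1 kPa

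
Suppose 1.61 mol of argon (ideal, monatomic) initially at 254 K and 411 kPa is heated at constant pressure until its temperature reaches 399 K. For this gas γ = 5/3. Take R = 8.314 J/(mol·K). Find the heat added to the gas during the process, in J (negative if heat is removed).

V₁ = nRT₁/P₁ = 1.61×8.314×254/411 = 8.27 L.
Isobaric: P stays 411 kPa; V/T = const ⇒ T₂ = 399 K, V₂ = 13.0 L.
W = PΔV = 411×(13.0−8.27) kPa·L = 1940 J.
ΔU = nCvΔT = 1.61×12.5×(399−254) = 2910 J.
Q = ΔU + W = nCpΔT = 4850 J.

4850 J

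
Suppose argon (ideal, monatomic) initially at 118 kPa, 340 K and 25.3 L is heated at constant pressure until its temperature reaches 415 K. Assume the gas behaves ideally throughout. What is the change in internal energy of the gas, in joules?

988 J

n = P₁V₁/(RT₁) = 118×25.3/(8.314×340) = 1.06 mol.
Isobaric: P stays 118 kPa; V/T = const ⇒ T₂ = 415 K, V₂ = 30.9 L.
For an ideal gas ΔU = nCvΔT with Cv = (3/2)R = 12.5 J/(mol·K).
ΔU = 1.06×12.5×(415−340) = 988 J.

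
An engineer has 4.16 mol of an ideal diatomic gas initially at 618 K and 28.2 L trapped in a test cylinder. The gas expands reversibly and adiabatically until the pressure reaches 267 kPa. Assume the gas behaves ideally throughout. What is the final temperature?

P₁ = nRT₁/V₁ = 4.16×8.314×618/28.2 = 758 kPa.
Adiabatic: T₂/T₁ = (P₂/P₁)^((γ−1)/γ) ⇒ T₂ = 618×(0.352)^0.286 = 459 K; V₂ = 59.4 L.

459 K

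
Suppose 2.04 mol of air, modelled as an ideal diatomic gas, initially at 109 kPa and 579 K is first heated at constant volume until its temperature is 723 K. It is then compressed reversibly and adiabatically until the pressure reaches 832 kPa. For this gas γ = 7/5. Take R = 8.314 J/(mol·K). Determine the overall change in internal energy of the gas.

V₁ = nRT₁/P₁ = 2.04×8.314×579/109 = 90.1 L.
Step 1 — Isochoric: V stays 90.1 L; P/T = const ⇒ T₂ = 723 K, P₂ = 136 kPa.
W = 0 (no volume change).
ΔU = nCvΔT = 2.04×20.8×(723−579) = 6110 J.
Q = ΔU = 6110 J.
State after step 1: P = 136 kPa, V = 90.1 L, T = 723 K.
Step 2 — Adiabatic: T₂/T₁ = (P₂/P₁)^((γ−1)/γ) ⇒ T₂ = 723×(6.11)^0.286 = 1210 K; V₂ = 24.7 L.
ΔU = nCvΔT = 2.04×20.8×(1210−723) = 20800 J.
Q = 0 for an adiabatic process, so W = −ΔU = -20800 J.
Net over both steps: W = -20800 J, Q = 6110 J, ΔU = 26900 J.

26900 J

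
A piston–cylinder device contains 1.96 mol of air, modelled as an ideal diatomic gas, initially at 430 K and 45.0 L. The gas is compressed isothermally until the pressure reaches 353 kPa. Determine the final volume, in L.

P₁ = nRT₁/V₁ = 1.96×8.314×430/45.0 = 156 kPa.
Isothermal: T stays 430 K; PV = const ⇒ V₂ = 19.8 L, P₂ = 353 kPa.

19.8 L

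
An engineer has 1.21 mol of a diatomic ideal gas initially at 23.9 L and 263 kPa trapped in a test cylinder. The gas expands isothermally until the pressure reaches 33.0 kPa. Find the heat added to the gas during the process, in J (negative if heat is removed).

T₁ = P₁V₁/(nR) = 263×23.9/(1.21×8.314) = 625 K.
Isothermal: T stays 625 K; PV = const ⇒ V₂ = 190 L, P₂ = 33.0 kPa.
ΔU = 0 (ideal gas, T constant).
W = nRT ln(V₂/V₁) = 1.21×8.314×625×ln(7.97) = 13000 J.
Q = ΔU + W = 13000 J.

13000 J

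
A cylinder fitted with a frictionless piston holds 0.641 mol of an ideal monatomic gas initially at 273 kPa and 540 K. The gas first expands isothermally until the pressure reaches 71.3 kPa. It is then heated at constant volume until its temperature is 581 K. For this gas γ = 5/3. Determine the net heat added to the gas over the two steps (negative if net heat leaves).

4190 J

V₁ = nRT₁/P₁ = 0.641×8.314×540/273 = 10.5 L.
Step 1 — Isothermal: T stays 540 K; PV = const ⇒ V₂ = 40.4 L, P₂ = 71.3 kPa.
ΔU = 0 (ideal gas, T constant).
W = nRT ln(V₂/V₁) = 0.641×8.314×540×ln(3.83) = 3860 J.
Q = ΔU + W = 3860 J.
State after step 1: P = 71.3 kPa, V = 40.4 L, T = 540 K.
Step 2 — Isochoric: V stays 40.4 L; P/T = const ⇒ T₂ = 581 K, P₂ = 76.7 kPa.
W = 0 (no volume change).
ΔU = nCvΔT = 0.641×12.5×(581−540) = 328 J.
Q = ΔU = 328 J.
Net over both steps: W = 3860 J, Q = 4190 J, ΔU = 328 J.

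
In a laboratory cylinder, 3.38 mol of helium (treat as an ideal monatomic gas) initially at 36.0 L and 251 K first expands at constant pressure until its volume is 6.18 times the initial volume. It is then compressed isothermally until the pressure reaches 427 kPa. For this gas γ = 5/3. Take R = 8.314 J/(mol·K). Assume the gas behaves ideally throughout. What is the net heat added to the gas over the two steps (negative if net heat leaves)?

P₁ = nRT₁/V₁ = 3.38×8.314×251/36.0 = 196 kPa.
Step 1 — Isobaric: P stays 196 kPa; V/T = const ⇒ T₂ = 1550 K, V₂ = 222 L.
W = PΔV = 196×(222−36.0) kPa·L = 36500 J.
ΔU = nCvΔT = 3.38×12.5×(1550−251) = 54800 J.
Q = ΔU + W = nCpΔT = 91300 J.
State after step 1: P = 196 kPa, V = 222 L, T = 1550 K.
Step 2 — Isothermal: T stays 1550 K; PV = const ⇒ V₂ = 102 L, P₂ = 427 kPa.
ΔU = 0 (ideal gas, T constant).
W = nRT ln(V₂/V₁) = 3.38×8.314×1550×ln(0.459) = -34000 J.
Q = ΔU + W = -34000 J.
Net over both steps: W = 2580 J, Q = 57400 J, ΔU = 54800 J.

57400 J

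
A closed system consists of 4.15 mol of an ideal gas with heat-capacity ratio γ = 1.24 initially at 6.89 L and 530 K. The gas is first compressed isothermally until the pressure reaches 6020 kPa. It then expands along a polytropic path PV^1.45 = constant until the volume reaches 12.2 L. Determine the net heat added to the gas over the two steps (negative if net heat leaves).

P₁ = nRT₁/V₁ = 4.15×8.314×530/6.89 = 2650 kPa.
Step 1 — Isothermal: T stays 530 K; PV = const ⇒ V₂ = 3.04 L, P₂ = 6020 kPa.
ΔU = 0 (ideal gas, T constant).
W = nRT ln(V₂/V₁) = 4.15×8.314×530×ln(0.441) = -15000 J.
Q = ΔU + W = -15000 J.
State after step 1: P = 6020 kPa, V = 3.04 L, T = 530 K.
Step 2 — Polytropic n=1.45: T₂ = T₁(V₁/V₂)^(n−1) = 530×(0.249)^0.45 = 284 K; P₂ = P₁(V₁/V₂)^n = 802 kPa.
W = (P₁V₁−P₂V₂)/(n−1) = (6020×3.04−802×12.2)/0.45 = 18900 J.
ΔU = nCvΔT = 4.15×34.6×(284−530) = -35400 J.
Q = ΔU + W = -16500 J.
Net over both steps: W = 3920 J, Q = -31500 J, ΔU = -35400 J.

-31500 J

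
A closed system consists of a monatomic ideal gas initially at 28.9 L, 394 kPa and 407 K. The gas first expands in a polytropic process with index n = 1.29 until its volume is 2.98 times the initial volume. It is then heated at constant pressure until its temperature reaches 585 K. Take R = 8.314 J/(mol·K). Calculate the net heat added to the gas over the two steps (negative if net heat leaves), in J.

26200 J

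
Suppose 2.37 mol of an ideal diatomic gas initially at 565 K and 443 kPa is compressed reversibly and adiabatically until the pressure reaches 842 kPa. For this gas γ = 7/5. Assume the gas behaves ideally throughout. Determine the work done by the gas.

-5610 J

V₁ = nRT₁/P₁ = 2.37×8.314×565/443 = 25.1 L.
Adiabatic: T₂/T₁ = (P₂/P₁)^((γ−1)/γ) ⇒ T₂ = 565×(1.90)^0.286 = 679 K; V₂ = 15.9 L.
ΔU = nCvΔT = 2.37×20.8×(679−565) = 5610 J.
Q = 0 for an adiabatic process, so W = −ΔU = -5610 J.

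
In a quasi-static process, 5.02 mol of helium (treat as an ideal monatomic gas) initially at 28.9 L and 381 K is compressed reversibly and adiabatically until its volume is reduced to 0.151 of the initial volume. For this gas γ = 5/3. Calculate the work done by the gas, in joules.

-60300 J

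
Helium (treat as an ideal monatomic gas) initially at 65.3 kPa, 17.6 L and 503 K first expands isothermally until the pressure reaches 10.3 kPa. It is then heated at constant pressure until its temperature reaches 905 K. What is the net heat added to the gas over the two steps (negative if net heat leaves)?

n = P₁V₁/(RT₁) = 65.3×17.6/(8.314×503) = 0.275 mol.
Step 1 — Isothermal: T stays 503 K; PV = const ⇒ V₂ = 112 L, P₂ = 10.3 kPa.
ΔU = 0 (ideal gas, T constant).
W = nRT ln(V₂/V₁) = 0.275×8.314×503×ln(6.34) = 2120 J.
Q = ΔU + W = 2120 J.
State after step 1: P = 10.3 kPa, V = 112 L, T = 503 K.
Step 2 — Isobaric: P stays 10.3 kPa; V/T = const ⇒ T₂ = 905 K, V₂ = 201 L.
W = PΔV = 10.3×(201−112) kPa·L = 919 J.
ΔU = nCvΔT = 0.275×12.5×(905−503) = 1380 J.
Q = ΔU + W = nCpΔT = 2300 J.
Net over both steps: W = 3040 J, Q = 4420 J, ΔU = 1380 J.

4420 J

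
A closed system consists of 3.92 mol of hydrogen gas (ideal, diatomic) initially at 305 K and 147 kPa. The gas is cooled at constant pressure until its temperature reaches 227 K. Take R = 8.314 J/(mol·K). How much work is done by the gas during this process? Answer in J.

-2540 J

V₁ = nRT₁/P₁ = 3.92×8.314×305/147 = 67.6 L.
Isobaric: P stays 147 kPa; V/T = const ⇒ T₂ = 227 K, V₂ = 50.3 L.
W = PΔV = 147×(50.3−67.6) kPa·L = -2540 J.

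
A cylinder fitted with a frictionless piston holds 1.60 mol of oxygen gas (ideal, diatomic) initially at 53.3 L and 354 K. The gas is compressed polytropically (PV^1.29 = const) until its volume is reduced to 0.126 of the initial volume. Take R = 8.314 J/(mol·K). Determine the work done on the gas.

13400 J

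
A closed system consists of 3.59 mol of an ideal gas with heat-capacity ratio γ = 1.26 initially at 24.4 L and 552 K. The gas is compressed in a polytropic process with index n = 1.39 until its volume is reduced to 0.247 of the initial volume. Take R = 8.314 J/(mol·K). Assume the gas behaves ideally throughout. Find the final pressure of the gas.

P₁ = nRT₁/V₁ = 3.59×8.314×552/24.4 = 675 kPa.
Polytropic n=1.39: T₂ = T₁(V₁/V₂)^(n−1) = 552×(4.05)^0.39 = 952 K; P₂ = P₁(V₁/V₂)^n = 4720 kPa.

4720 kPa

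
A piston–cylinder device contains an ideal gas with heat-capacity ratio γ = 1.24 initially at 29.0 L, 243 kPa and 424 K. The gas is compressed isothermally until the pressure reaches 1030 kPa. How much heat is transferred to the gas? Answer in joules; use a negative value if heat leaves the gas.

n = P₁V₁/(RT₁) = 243×29.0/(8.314×424) = 2.00 mol.
Isothermal: T stays 424 K; PV = const ⇒ V₂ = 6.84 L, P₂ = 1030 kPa.
ΔU = 0 (ideal gas, T constant).
W = nRT ln(V₂/V₁) = 2.00×8.314×424×ln(0.236) = -10200 J.
Q = ΔU + W = -10200 J.

-10200 J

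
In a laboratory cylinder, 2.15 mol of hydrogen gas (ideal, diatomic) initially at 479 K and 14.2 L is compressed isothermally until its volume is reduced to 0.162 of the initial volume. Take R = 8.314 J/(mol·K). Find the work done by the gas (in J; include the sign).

P₁ = nRT₁/V₁ = 2.15×8.314×479/14.2 = 603 kPa.
Isothermal: T stays 479 K; PV = const ⇒ V₂ = 2.30 L, P₂ = 3720 kPa.
W = nRT ln(V₂/V₁) = 2.15×8.314×479×ln(0.162) = -15600 J.

-15600 J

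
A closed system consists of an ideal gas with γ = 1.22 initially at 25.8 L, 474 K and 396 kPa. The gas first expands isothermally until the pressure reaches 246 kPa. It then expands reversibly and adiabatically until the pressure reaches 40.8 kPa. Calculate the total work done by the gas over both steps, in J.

n = P₁V₁/(RT₁) = 396×25.8/(8.314×474) = 2.59 mol.
Step 1 — Isothermal: T stays 474 K; PV = const ⇒ V₂ = 41.5 L, P₂ = 246 kPa.
ΔU = 0 (ideal gas, T constant).
W = nRT ln(V₂/V₁) = 2.59×8.314×474×ln(1.61) = 4860 J.
Q = ΔU + W = 4860 J.
State after step 1: P = 246 kPa, V = 41.5 L, T = 474 K.
Step 2 — Adiabatic: T₂/T₁ = (P₂/P₁)^((γ−1)/γ) ⇒ T₂ = 474×(0.166)^0.180 = 343 K; V₂ = 181 L.
ΔU = nCvΔT = 2.59×37.8×(343−474) = -12900 J.
Q = 0 for an adiabatic process, so W = −ΔU = 12900 J.
Net over both steps: W = 17700 J, Q = 4860 J, ΔU = -12900 J.

17700 J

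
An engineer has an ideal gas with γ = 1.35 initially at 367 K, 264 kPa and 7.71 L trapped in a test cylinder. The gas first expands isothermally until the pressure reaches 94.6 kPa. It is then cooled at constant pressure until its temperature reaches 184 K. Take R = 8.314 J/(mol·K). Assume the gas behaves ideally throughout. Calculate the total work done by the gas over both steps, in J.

n = P₁V₁/(RT₁) = 264×7.71/(8.314×367) = 0.667 mol.
Step 1 — Isothermal: T stays 367 K; PV = const ⇒ V₂ = 21.5 L, P₂ = 94.6 kPa.
ΔU = 0 (ideal gas, T constant).
W = nRT ln(V₂/V₁) = 0.667×8.314×367×ln(2.79) = 2090 J.
Q = ΔU + W = 2090 J.
State after step 1: P = 94.6 kPa, V = 21.5 L, T = 367 K.
Step 2 — Isobaric: P stays 94.6 kPa; V/T = const ⇒ T₂ = 184 K, V₂ = 10.8 L.
W = PΔV = 94.6×(10.8−21.5) kPa·L = -1010 J.
ΔU = nCvΔT = 0.667×23.8×(184−367) = -2900 J.
Q = ΔU + W = nCpΔT = -3910 J.
Net over both steps: W = 1070 J, Q = -1830 J, ΔU = -2900 J.

1070 J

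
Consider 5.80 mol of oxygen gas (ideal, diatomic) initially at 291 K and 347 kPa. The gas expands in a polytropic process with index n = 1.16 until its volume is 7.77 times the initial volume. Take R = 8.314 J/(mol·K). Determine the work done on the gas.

-24500 J

V₁ = nRT₁/P₁ = 5.80×8.314×291/347 = 40.4 L.
Polytropic n=1.16: T₂ = T₁(V₁/V₂)^(n−1) = 291×(0.129)^0.16 = 210 K; P₂ = P₁(V₁/V₂)^n = 32.2 kPa.
W = (P₁V₁−P₂V₂)/(n−1) = (347×40.4−32.2×314)/0.16 = 24500 J.
Work done on the gas = −W_by = -24500 J.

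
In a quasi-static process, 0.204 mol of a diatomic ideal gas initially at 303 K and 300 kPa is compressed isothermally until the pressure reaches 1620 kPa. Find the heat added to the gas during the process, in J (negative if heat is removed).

V₁ = nRT₁/P₁ = 0.204×8.314×303/300 = 1.71 L.
Isothermal: T stays 303 K; PV = const ⇒ V₂ = 0.317 L, P₂ = 1620 kPa.
ΔU = 0 (ideal gas, T constant).
W = nRT ln(V₂/V₁) = 0.204×8.314×303×ln(0.185) = -867 J.
Q = ΔU + W = -867 J.

-867 J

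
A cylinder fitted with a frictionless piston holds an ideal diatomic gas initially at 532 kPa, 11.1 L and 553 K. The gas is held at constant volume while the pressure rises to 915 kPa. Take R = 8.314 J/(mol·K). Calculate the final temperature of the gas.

Isochoric: V stays 11.1 L; P/T = const ⇒ T₂ = 951 K, P₂ = 915 kPa.

951 K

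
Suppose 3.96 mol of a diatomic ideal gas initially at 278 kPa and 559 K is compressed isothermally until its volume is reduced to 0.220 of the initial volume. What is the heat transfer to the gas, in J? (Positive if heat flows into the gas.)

V₁ = nRT₁/P₁ = 3.96×8.314×559/278 = 66.2 L.
Isothermal: T stays 559 K; PV = const ⇒ V₂ = 14.6 L, P₂ = 1260 kPa.
ΔU = 0 (ideal gas, T constant).
W = nRT ln(V₂/V₁) = 3.96×8.314×559×ln(0.220) = -27900 J.
Q = ΔU + W = -27900 J.

-27900 J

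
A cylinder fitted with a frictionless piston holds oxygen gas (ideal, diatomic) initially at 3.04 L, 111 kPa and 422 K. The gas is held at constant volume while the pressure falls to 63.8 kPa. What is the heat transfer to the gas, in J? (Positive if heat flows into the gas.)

n = P₁V₁/(RT₁) = 111×3.04/(8.314×422) = 0.0962 mol.
Isochoric: V stays 3.04 L; P/T = const ⇒ T₂ = 243 K, P₂ = 63.8 kPa.
W = 0 (no volume change).
ΔU = nCvΔT = 0.0962×20.8×(243−422) = -359 J.
Q = ΔU = -359 J.

-359 J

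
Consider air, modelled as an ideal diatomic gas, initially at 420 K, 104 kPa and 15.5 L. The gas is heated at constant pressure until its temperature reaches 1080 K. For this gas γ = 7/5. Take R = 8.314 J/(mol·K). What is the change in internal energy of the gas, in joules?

n = P₁V₁/(RT₁) = 104×15.5/(8.314×420) = 0.462 mol.
Isobaric: P stays 104 kPa; V/T = const ⇒ T₂ = 1080 K, V₂ = 39.9 L.
For an ideal gas ΔU = nCvΔT with Cv = (5/2)R = 20.8 J/(mol·K).
ΔU = 0.462×20.8×(1080−420) = 6330 J.

6330 J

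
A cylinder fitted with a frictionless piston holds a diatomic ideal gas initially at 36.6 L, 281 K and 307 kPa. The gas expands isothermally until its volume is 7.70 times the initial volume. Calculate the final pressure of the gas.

39.9 kPa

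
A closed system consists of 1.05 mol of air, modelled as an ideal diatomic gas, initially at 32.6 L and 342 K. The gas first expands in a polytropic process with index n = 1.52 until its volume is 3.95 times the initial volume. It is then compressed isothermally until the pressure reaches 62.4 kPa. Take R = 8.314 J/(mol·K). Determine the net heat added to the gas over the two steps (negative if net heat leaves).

-3370 J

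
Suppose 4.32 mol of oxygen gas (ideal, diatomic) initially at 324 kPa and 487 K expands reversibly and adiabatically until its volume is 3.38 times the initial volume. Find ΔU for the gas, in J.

V₁ = nRT₁/P₁ = 4.32×8.314×487/324 = 54.0 L.
Adiabatic: TV^(γ−1) = const ⇒ T₂ = 487×(0.296)^0.400 = 299 K; PV^γ = const ⇒ P₂ = 58.9 kPa.
For an ideal gas ΔU = nCvΔT with Cv = (5/2)R = 20.8 J/(mol·K).
ΔU = 4.32×20.8×(299−487) = -16900 J.

-16900 J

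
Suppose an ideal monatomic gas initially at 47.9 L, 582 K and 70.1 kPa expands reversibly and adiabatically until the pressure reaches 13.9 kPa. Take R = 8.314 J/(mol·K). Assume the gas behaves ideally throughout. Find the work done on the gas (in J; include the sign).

n = P₁V₁/(RT₁) = 70.1×47.9/(8.314×582) = 0.694 mol.
Adiabatic: T₂/T₁ = (P₂/P₁)^((γ−1)/γ) ⇒ T₂ = 582×(0.198)^0.400 = 305 K; V₂ = 126 L.
ΔU = nCvΔT = 0.694×12.5×(305−582) = -2400 J.
Q = 0 for an adiabatic process, so W = −ΔU = 2400 J.
Work done on the gas = −W_by = -2400 J.

-2400 J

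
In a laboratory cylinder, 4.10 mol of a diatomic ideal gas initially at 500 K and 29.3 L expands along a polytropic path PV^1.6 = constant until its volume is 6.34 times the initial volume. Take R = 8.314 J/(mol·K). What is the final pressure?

30.3 kPa

P₁ = nRT₁/V₁ = 4.10×8.314×500/29.3 = 582 kPa.
Polytropic n=1.6: T₂ = T₁(V₁/V₂)^(n−1) = 500×(0.158)^0.60 = 165 K; P₂ = P₁(V₁/V₂)^n = 30.3 kPa.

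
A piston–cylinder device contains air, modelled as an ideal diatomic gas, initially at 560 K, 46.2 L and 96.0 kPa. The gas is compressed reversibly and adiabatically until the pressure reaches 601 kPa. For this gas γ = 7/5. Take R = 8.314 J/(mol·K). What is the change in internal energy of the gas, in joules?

7640 J

n = P₁V₁/(RT₁) = 96.0×46.2/(8.314×560) = 0.953 mol.
Adiabatic: T₂/T₁ = (P₂/P₁)^((γ−1)/γ) ⇒ T₂ = 560×(6.26)^0.286 = 946 K; V₂ = 12.5 L.
For an ideal gas ΔU = nCvΔT with Cv = (5/2)R = 20.8 J/(mol·K).
ΔU = 0.953×20.8×(946−560) = 7640 J.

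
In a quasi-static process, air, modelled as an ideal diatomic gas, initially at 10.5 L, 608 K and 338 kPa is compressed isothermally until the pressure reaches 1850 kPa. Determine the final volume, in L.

1.92 L

Isothermal: T stays 608 K; PV = const ⇒ V₂ = 1.92 L, P₂ = 1850 kPa.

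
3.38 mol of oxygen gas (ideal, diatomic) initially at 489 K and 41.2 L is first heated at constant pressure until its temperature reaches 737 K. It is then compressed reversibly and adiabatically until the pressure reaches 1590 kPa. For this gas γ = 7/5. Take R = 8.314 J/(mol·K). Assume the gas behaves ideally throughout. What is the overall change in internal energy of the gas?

46500 J

P₁ = nRT₁/V₁ = 3.38×8.314×489/41.2 = 334 kPa.
Step 1 — Isobaric: P stays 334 kPa; V/T = const ⇒ T₂ = 737 K, V₂ = 62.1 L.
W = PΔV = 334×(62.1−41.2) kPa·L = 6970 J.
ΔU = nCvΔT = 3.38×20.8×(737−489) = 17400 J.
Q = ΔU + W = nCpΔT = 24400 J.
State after step 1: P = 334 kPa, V = 62.1 L, T = 737 K.
Step 2 — Adiabatic: T₂/T₁ = (P₂/P₁)^((γ−1)/γ) ⇒ T₂ = 737×(4.77)^0.286 = 1150 K; V₂ = 20.4 L.
ΔU = nCvΔT = 3.38×20.8×(1150−737) = 29100 J.
Q = 0 for an adiabatic process, so W = −ΔU = -29100 J.
Net over both steps: W = -22100 J, Q = 24400 J, ΔU = 46500 J.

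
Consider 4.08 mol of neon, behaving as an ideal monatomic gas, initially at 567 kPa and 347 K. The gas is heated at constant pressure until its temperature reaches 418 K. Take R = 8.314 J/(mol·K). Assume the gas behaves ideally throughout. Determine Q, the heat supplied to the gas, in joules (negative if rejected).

V₁ = nRT₁/P₁ = 4.08×8.314×347/567 = 20.8 L.
Isobaric: P stays 567 kPa; V/T = const ⇒ T₂ = 418 K, V₂ = 25.0 L.
W = PΔV = 567×(25.0−20.8) kPa·L = 2410 J.
ΔU = nCvΔT = 4.08×12.5×(418−347) = 3610 J.
Q = ΔU + W = nCpΔT = 6020 J.

6020 J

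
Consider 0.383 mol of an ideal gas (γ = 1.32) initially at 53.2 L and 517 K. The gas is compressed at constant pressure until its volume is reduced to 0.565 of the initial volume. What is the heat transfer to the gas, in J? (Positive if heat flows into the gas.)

-2950 J

P₁ = nRT₁/V₁ = 0.383×8.314×517/53.2 = 30.9 kPa.
Isobaric: P stays 30.9 kPa; V/T = const ⇒ T₂ = 292 K, V₂ = 30.1 L.
W = PΔV = 30.9×(30.1−53.2) kPa·L = -716 J.
ΔU = nCvΔT = 0.383×26.0×(292−517) = -2240 J.
Q = ΔU + W = nCpΔT = -2950 J.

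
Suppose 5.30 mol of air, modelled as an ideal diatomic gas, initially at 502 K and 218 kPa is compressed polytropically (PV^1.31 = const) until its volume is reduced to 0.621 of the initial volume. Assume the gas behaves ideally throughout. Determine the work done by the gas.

-11400 J

V₁ = nRT₁/P₁ = 5.30×8.314×502/218 = 101 L.
Polytropic n=1.31: T₂ = T₁(V₁/V₂)^(n−1) = 502×(1.61)^0.31 = 582 K; P₂ = P₁(V₁/V₂)^n = 407 kPa.
W = (P₁V₁−P₂V₂)/(n−1) = (218×101−407×63.0)/0.31 = -11400 J.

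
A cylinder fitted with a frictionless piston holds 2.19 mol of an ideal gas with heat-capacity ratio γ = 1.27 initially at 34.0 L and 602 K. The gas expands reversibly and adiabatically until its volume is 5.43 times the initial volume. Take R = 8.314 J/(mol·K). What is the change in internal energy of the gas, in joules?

P₁ = nRT₁/V₁ = 2.19×8.314×602/34.0 = 322 kPa.
Adiabatic: TV^(γ−1) = const ⇒ T₂ = 602×(0.184)^0.270 = 381 K; PV^γ = const ⇒ P₂ = 37.6 kPa.
For an ideal gas ΔU = nCvΔT with Cv = R/(γ−1) = 30.8 J/(mol·K).
ΔU = 2.19×30.8×(381−602) = -14900 J.

-14900 J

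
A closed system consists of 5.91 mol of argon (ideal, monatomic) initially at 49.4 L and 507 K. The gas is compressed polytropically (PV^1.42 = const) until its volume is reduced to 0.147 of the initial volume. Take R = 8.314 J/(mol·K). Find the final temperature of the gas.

1130 K

P₁ = nRT₁/V₁ = 5.91×8.314×507/49.4 = 504 kPa.
Polytropic n=1.42: T₂ = T₁(V₁/V₂)^(n−1) = 507×(6.80)^0.42 = 1130 K; P₂ = P₁(V₁/V₂)^n = 7680 kPa.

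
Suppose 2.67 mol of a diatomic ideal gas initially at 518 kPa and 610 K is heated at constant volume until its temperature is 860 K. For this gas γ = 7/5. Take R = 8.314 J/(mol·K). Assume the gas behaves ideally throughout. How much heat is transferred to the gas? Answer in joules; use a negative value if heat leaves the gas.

13900 J

V₁ = nRT₁/P₁ = 2.67×8.314×610/518 = 26.1 L.
Isochoric: V stays 26.1 L; P/T = const ⇒ T₂ = 860 K, P₂ = 730 kPa.
W = 0 (no volume change).
ΔU = nCvΔT = 2.67×20.8×(860−610) = 13900 J.
Q = ΔU = 13900 J.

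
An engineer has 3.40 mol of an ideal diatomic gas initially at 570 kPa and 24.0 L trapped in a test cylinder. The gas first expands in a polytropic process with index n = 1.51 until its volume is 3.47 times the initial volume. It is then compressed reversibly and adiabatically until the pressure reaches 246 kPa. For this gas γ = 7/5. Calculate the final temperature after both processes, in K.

345 K

T₁ = P₁V₁/(nR) = 570×24.0/(3.40×8.314) = 484 K.
Step 1 — Polytropic n=1.51: T₂ = T₁(V₁/V₂)^(n−1) = 484×(0.288)^0.51 = 257 K; P₂ = P₁(V₁/V₂)^n = 87.1 kPa.
W = (P₁V₁−P₂V₂)/(n−1) = (570×24.0−87.1×83.3)/0.51 = 12600 J.
ΔU = nCvΔT = 3.40×20.8×(257−484) = -16100 J.
Q = ΔU + W = -3470 J.
State after step 1: P = 87.1 kPa, V = 83.3 L, T = 257 K.
Step 2 — Adiabatic: T₂/T₁ = (P₂/P₁)^((γ−1)/γ) ⇒ T₂ = 257×(2.82)^0.286 = 345 K; V₂ = 39.7 L.
ΔU = nCvΔT = 3.40×20.8×(345−257) = 6260 J.
Q = 0 for an adiabatic process, so W = −ΔU = -6260 J.
Net over both steps: W = 6340 J, Q = -3470 J, ΔU = -9800 J.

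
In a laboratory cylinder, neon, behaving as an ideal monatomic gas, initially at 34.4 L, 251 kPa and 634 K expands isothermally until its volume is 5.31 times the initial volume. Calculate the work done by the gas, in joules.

n = P₁V₁/(RT₁) = 251×34.4/(8.314×634) = 1.64 mol.
Isothermal: T stays 634 K; PV = const ⇒ V₂ = 183 L, P₂ = 47.3 kPa.
W = nRT ln(V₂/V₁) = 1.64×8.314×634×ln(5.31) = 14400 J.

14400 J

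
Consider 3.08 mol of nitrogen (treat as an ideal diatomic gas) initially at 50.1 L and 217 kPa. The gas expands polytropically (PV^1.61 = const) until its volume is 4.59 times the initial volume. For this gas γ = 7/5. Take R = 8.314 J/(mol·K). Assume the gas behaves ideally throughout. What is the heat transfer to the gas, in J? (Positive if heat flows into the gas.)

-5660 J

T₁ = P₁V₁/(nR) = 217×50.1/(3.08×8.314) = 425 K.
Polytropic n=1.61: T₂ = T₁(V₁/V₂)^(n−1) = 425×(0.218)^0.61 = 168 K; P₂ = P₁(V₁/V₂)^n = 18.7 kPa.
W = (P₁V₁−P₂V₂)/(n−1) = (217×50.1−18.7×230)/0.61 = 10800 J.
ΔU = nCvΔT = 3.08×20.8×(168−425) = -16500 J.
Q = ΔU + W = -5660 J.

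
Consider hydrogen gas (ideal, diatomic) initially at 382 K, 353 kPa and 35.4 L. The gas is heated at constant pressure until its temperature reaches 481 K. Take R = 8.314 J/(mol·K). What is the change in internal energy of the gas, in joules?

n = P₁V₁/(RT₁) = 353×35.4/(8.314×382) = 3.93 mol.
Isobaric: P stays 353 kPa; V/T = const ⇒ T₂ = 481 K, V₂ = 44.6 L.
For an ideal gas ΔU = nCvΔT with Cv = (5/2)R = 20.8 J/(mol·K).
ΔU = 3.93×20.8×(481−382) = 8100 J.

8100 J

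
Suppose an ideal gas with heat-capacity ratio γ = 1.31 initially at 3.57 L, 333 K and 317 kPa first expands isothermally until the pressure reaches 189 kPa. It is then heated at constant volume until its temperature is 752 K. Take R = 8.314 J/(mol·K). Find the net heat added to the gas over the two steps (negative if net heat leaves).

n = P₁V₁/(RT₁) = 317×3.57/(8.314×333) = 0.409 mol.
Step 1 — Isothermal: T stays 333 K; PV = const ⇒ V₂ = 5.99 L, P₂ = 189 kPa.
ΔU = 0 (ideal gas, T constant).
W = nRT ln(V₂/V₁) = 0.409×8.314×333×ln(1.68) = 585 J.
Q = ΔU + W = 585 J.
State after step 1: P = 189 kPa, V = 5.99 L, T = 333 K.
Step 2 — Isochoric: V stays 5.99 L; P/T = const ⇒ T₂ = 752 K, P₂ = 427 kPa.
W = 0 (no volume change).
ΔU = nCvΔT = 0.409×26.8×(752−333) = 4590 J.
Q = ΔU = 4590 J.
Net over both steps: W = 585 J, Q = 5180 J, ΔU = 4590 J.

5180 J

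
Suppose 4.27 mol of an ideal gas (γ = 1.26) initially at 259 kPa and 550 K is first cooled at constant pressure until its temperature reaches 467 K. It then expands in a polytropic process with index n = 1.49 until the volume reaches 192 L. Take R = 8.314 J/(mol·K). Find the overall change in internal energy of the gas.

V₁ = nRT₁/P₁ = 4.27×8.314×550/259 = 75.4 L.
Step 1 — Isobaric: P stays 259 kPa; V/T = const ⇒ T₂ = 467 K, V₂ = 64.0 L.
W = PΔV = 259×(64.0−75.4) kPa·L = -2950 J.
ΔU = nCvΔT = 4.27×32.0×(467−550) = -11300 J.
Q = ΔU + W = nCpΔT = -14300 J.
State after step 1: P = 259 kPa, V = 64.0 L, T = 467 K.
Step 2 — Polytropic n=1.49: T₂ = T₁(V₁/V₂)^(n−1) = 467×(0.333)^0.49 = 273 K; P₂ = P₁(V₁/V₂)^n = 50.4 kPa.
W = (P₁V₁−P₂V₂)/(n−1) = (259×64.0−50.4×192)/0.49 = 14100 J.
ΔU = nCvΔT = 4.27×32.0×(273−467) = -26500 J.
Q = ΔU + W = -12500 J.
Net over both steps: W = 11100 J, Q = -26700 J, ΔU = -37900 J.

-37900 J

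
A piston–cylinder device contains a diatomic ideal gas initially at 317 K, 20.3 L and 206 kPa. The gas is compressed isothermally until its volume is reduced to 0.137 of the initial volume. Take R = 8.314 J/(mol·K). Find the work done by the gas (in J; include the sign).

-8310 J

n = P₁V₁/(RT₁) = 206×20.3/(8.314×317) = 1.59 mol.
Isothermal: T stays 317 K; PV = const ⇒ V₂ = 2.78 L, P₂ = 1500 kPa.
W = nRT ln(V₂/V₁) = 1.59×8.314×317×ln(0.137) = -8310 J.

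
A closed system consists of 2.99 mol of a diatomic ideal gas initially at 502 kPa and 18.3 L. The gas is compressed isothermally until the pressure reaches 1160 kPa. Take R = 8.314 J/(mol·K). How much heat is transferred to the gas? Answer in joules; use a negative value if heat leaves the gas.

T₁ = P₁V₁/(nR) = 502×18.3/(2.99×8.314) = 370 K.
Isothermal: T stays 370 K; PV = const ⇒ V₂ = 7.92 L, P₂ = 1160 kPa.
ΔU = 0 (ideal gas, T constant).
W = nRT ln(V₂/V₁) = 2.99×8.314×370×ln(0.433) = -7690 J.
Q = ΔU + W = -7690 J.

-7690 J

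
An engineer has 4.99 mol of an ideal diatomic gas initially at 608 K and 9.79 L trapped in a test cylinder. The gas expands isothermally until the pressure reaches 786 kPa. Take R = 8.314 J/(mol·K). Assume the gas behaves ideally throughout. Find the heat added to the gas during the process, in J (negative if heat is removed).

29900 J

P₁ = nRT₁/V₁ = 4.99×8.314×608/9.79 = 2580 kPa.
Isothermal: T stays 608 K; PV = const ⇒ V₂ = 32.1 L, P₂ = 786 kPa.
ΔU = 0 (ideal gas, T constant).
W = nRT ln(V₂/V₁) = 4.99×8.314×608×ln(3.28) = 29900 J.
Q = ΔU + W = 29900 J.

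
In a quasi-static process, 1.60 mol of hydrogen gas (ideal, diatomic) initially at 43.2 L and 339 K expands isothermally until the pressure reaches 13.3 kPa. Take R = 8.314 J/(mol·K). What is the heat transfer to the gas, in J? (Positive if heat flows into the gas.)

P₁ = nRT₁/V₁ = 1.60×8.314×339/43.2 = 104 kPa.
Isothermal: T stays 339 K; PV = const ⇒ V₂ = 339 L, P₂ = 13.3 kPa.
ΔU = 0 (ideal gas, T constant).
W = nRT ln(V₂/V₁) = 1.60×8.314×339×ln(7.85) = 9290 J.
Q = ΔU + W = 9290 J.

9290 J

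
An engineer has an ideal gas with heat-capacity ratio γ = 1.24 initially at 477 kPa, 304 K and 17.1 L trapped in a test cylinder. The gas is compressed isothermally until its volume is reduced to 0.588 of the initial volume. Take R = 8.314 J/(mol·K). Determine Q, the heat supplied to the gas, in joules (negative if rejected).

-4330 J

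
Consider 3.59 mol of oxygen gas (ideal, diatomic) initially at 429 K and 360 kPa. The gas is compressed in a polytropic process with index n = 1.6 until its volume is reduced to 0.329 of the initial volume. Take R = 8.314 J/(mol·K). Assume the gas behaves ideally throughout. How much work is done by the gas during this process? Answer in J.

V₁ = nRT₁/P₁ = 3.59×8.314×429/360 = 35.6 L.
Polytropic n=1.6: T₂ = T₁(V₁/V₂)^(n−1) = 429×(3.04)^0.60 = 836 K; P₂ = P₁(V₁/V₂)^n = 2130 kPa.
W = (P₁V₁−P₂V₂)/(n−1) = (360×35.6−2130×11.7)/0.60 = -20200 J.

-20200 J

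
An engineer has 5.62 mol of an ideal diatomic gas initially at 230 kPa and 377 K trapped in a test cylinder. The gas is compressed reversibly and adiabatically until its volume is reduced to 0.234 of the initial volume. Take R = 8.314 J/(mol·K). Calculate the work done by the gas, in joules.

V₁ = nRT₁/P₁ = 5.62×8.314×377/230 = 76.6 L.
Adiabatic: TV^(γ−1) = const ⇒ T₂ = 377×(4.27)^0.400 = 674 K; PV^γ = const ⇒ P₂ = 1760 kPa.
ΔU = nCvΔT = 5.62×20.8×(674−377) = 34700 J.
Q = 0 for an adiabatic process, so W = −ΔU = -34700 J.

-34700 J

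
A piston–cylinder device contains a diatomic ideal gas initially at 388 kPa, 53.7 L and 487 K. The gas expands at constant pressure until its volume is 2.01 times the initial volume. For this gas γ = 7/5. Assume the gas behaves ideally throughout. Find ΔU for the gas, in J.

52600 J

n = P₁V₁/(RT₁) = 388×53.7/(8.314×487) = 5.15 mol.
Isobaric: P stays 388 kPa; V/T = const ⇒ T₂ = 979 K, V₂ = 108 L.
For an ideal gas ΔU = nCvΔT with Cv = (5/2)R = 20.8 J/(mol·K).
ΔU = 5.15×20.8×(979−487) = 52600 J.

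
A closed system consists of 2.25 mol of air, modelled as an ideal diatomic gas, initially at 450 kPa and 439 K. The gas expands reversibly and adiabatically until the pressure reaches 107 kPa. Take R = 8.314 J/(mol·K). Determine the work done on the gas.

V₁ = nRT₁/P₁ = 2.25×8.314×439/450 = 18.2 L.
Adiabatic: T₂/T₁ = (P₂/P₁)^((γ−1)/γ) ⇒ T₂ = 439×(0.238)^0.286 = 291 K; V₂ = 50.9 L.
ΔU = nCvΔT = 2.25×20.8×(291−439) = -6910 J.
Q = 0 for an adiabatic process, so W = −ΔU = 6910 J.
Work done on the gas = −W_by = -6910 J.

-6910 J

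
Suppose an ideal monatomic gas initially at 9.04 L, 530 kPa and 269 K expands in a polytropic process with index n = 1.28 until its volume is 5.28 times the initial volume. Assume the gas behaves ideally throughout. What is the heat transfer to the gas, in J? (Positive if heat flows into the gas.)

3700 J

n = P₁V₁/(RT₁) = 530×9.04/(8.314×269) = 2.14 mol.
Polytropic n=1.28: T₂ = T₁(V₁/V₂)^(n−1) = 269×(0.189)^0.28 = 169 K; P₂ = P₁(V₁/V₂)^n = 63.0 kPa.
W = (P₁V₁−P₂V₂)/(n−1) = (530×9.04−63.0×47.7)/0.28 = 6370 J.
ΔU = nCvΔT = 2.14×12.5×(169−269) = -2680 J.
Q = ΔU + W = 3700 J.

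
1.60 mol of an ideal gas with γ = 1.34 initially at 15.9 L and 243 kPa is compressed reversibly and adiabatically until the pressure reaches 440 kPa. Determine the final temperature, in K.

T₁ = P₁V₁/(nR) = 243×15.9/(1.60×8.314) = 290 K.
Adiabatic: T₂/T₁ = (P₂/P₁)^((γ−1)/γ) ⇒ T₂ = 290×(1.81)^0.254 = 338 K; V₂ = 10.2 L.

338 K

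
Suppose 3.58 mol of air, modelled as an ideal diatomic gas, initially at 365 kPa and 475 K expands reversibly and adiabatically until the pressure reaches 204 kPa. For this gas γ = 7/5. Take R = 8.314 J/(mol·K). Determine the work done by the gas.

5410 J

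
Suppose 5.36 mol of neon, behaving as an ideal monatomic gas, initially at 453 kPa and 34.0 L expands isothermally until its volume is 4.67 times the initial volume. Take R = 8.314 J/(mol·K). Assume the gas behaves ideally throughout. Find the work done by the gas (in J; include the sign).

23700 J

T₁ = P₁V₁/(nR) = 453×34.0/(5.36×8.314) = 346 K.
Isothermal: T stays 346 K; PV = const ⇒ V₂ = 159 L, P₂ = 97.0 kPa.
W = nRT ln(V₂/V₁) = 5.36×8.314×346×ln(4.67) = 23700 J.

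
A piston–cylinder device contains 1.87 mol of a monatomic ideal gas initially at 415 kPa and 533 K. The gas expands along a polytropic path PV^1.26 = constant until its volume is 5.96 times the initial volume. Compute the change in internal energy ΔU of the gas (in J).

-4620 J

V₁ = nRT₁/P₁ = 1.87×8.314×533/415 = 20.0 L.
Polytropic n=1.26: T₂ = T₁(V₁/V₂)^(n−1) = 533×(0.168)^0.26 = 335 K; P₂ = P₁(V₁/V₂)^n = 43.8 kPa.
For an ideal gas ΔU = nCvΔT with Cv = (3/2)R = 12.5 J/(mol·K).
ΔU = 1.87×12.5×(335−533) = -4620 J.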